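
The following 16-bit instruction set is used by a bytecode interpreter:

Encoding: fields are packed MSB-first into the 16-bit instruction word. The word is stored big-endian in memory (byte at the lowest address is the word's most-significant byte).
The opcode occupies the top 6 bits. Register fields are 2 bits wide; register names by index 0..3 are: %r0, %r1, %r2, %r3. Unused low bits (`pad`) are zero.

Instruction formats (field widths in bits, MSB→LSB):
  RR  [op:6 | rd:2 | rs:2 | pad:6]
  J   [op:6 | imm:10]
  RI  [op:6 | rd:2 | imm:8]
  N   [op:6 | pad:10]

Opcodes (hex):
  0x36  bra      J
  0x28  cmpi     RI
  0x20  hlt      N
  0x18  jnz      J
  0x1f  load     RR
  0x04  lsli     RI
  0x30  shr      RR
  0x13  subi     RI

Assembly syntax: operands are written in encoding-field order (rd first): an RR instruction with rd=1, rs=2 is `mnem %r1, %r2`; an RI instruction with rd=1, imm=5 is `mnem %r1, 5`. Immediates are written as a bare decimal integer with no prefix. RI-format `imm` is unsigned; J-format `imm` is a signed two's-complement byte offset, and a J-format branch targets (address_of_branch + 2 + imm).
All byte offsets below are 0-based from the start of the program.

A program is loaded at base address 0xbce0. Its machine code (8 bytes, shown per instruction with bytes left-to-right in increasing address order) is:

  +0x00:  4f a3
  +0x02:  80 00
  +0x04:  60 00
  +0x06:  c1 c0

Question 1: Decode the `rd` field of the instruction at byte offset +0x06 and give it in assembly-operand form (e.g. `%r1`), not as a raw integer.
[06] c1 c0 → 0xc1c0
  top 6b → 0x30 → shr [RR]
  rd@[9:8]=0x1 ⇒ %r1
  rs@[7:6]=0x3 ⇒ %r3

%r1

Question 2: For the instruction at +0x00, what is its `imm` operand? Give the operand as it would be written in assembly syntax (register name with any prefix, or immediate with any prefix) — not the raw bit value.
[00] 4f a3 → 0x4fa3
  opcode bits[15:10]=0x13: subi/RI
  rd@[9:8]=0x3 ⇒ %r3
  imm@[7:0]=0xa3 ⇒ 163

163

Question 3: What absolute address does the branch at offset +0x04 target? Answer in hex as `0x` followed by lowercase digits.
off 0x04: read 60 00 as big → 0x6000
  top 6b → 0x18 → jnz [J]
  [9:0] imm=0 = 0
  target = base 0xbce0 + off 0x04 + 2 + imm 0 = 0xbce6

0xbce6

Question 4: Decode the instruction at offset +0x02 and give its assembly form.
hlt

[02] 80 00 → 0x8000
  op=0x8000>>10=0x20 ⇒ hlt (N)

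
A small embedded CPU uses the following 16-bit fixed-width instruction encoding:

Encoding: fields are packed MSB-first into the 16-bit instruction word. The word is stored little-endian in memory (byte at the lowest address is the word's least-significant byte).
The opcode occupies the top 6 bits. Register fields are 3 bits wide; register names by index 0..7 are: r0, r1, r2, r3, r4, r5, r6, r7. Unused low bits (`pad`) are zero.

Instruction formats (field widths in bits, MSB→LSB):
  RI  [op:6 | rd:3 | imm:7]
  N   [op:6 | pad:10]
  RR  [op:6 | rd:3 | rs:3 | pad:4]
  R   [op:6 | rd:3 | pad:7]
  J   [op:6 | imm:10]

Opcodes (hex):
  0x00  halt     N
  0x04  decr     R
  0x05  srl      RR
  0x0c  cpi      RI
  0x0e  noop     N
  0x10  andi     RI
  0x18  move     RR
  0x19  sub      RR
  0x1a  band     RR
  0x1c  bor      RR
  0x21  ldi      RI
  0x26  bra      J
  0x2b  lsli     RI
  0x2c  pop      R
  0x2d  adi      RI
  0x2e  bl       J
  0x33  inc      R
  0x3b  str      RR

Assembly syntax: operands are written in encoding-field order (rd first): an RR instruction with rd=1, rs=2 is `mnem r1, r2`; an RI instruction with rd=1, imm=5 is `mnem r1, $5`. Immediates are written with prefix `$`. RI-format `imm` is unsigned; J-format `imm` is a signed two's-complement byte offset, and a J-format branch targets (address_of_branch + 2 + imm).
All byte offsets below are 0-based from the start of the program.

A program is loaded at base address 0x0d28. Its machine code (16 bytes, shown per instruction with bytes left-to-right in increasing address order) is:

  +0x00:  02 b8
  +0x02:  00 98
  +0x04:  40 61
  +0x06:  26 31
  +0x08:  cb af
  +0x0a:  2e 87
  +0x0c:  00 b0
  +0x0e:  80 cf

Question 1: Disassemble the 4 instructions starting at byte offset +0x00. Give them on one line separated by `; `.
bl $2; bra $0; move r2, r4; cpi r2, $38

[00] 02 b8 → 0xb802
  top 6b → 0x2e → bl [J]
  imm@[9:0]=0x2 ⇒ $2
[02] 00 98 → 0x9800
  top 6b → 0x26 → bra [J]
  imm@[9:0]=0x0 ⇒ $0
[04] 40 61 → 0x6140
  top 6b → 0x18 → move [RR]
  rd@[9:7]=0x2 ⇒ r2
  rs@[6:4]=0x4 ⇒ r4
[06] 26 31 → 0x3126
  top 6b → 0xc → cpi [RI]
  rd@[9:7]=0x2 ⇒ r2
  imm@[6:0]=0x26 ⇒ $38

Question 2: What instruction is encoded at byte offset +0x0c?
@+0c  little-endian(00 b0) = 0xb000
  op=0xb000>>10=0x2c ⇒ pop (R)
  rd: (w>>7)&0x7=0x0 → r0

pop r0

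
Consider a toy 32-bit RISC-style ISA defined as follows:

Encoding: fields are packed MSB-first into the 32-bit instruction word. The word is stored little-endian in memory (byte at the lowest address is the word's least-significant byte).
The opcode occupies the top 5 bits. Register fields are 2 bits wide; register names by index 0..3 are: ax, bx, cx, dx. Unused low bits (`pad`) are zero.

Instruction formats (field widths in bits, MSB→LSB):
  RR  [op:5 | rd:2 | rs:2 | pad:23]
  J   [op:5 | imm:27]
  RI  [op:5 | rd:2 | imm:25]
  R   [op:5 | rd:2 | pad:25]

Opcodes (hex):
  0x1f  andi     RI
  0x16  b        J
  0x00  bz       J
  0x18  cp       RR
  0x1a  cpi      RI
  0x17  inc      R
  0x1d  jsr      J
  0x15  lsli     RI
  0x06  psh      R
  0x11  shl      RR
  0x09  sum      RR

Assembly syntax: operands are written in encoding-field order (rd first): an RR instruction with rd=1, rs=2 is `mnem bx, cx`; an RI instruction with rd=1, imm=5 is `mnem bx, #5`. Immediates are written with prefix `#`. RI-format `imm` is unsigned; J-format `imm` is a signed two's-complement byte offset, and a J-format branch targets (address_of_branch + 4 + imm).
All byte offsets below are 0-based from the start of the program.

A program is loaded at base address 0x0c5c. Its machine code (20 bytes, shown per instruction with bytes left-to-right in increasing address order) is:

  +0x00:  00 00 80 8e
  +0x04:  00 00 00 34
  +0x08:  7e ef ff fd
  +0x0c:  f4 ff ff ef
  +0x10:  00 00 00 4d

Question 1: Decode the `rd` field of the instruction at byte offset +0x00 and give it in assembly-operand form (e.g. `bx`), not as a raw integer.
dx

off 0x00: read 00 00 80 8e as little → 0x8e800000
  op=0x8e800000>>27=0x11 ⇒ shl (RR)
  rd: (w>>25)&0x3=0x3 → dx
  rs: (w>>23)&0x3=0x1 → bx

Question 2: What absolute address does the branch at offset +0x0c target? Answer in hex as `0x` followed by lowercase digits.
0x0c60

+0x0c: f4 ff ff ef ⇒ word 0xeffffff4 (little)
  opcode bits[31:27]=0x1d: jsr/J
  imm: (w>>0)&0x7ffffff=0x7fffff4 (s27→-12) → #-12
  target = base 0x0c5c + off 0x0c + 4 + imm -12 = 0x0c60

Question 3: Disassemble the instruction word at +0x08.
andi cx, #33550206

[08] 7e ef ff fd → 0xfdffef7e
  top 5b → 0x1f → andi [RI]
  rd@[26:25]=0x2 ⇒ cx
  imm@[24:0]=0x1ffef7e ⇒ #33550206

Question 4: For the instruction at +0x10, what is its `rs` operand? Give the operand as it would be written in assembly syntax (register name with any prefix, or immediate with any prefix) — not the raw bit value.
off 0x10: read 00 00 00 4d as little → 0x4d000000
  op=0x4d000000>>27=0x9 ⇒ sum (RR)
  [26:25] rd=2 = cx
  [24:23] rs=2 = cx

cx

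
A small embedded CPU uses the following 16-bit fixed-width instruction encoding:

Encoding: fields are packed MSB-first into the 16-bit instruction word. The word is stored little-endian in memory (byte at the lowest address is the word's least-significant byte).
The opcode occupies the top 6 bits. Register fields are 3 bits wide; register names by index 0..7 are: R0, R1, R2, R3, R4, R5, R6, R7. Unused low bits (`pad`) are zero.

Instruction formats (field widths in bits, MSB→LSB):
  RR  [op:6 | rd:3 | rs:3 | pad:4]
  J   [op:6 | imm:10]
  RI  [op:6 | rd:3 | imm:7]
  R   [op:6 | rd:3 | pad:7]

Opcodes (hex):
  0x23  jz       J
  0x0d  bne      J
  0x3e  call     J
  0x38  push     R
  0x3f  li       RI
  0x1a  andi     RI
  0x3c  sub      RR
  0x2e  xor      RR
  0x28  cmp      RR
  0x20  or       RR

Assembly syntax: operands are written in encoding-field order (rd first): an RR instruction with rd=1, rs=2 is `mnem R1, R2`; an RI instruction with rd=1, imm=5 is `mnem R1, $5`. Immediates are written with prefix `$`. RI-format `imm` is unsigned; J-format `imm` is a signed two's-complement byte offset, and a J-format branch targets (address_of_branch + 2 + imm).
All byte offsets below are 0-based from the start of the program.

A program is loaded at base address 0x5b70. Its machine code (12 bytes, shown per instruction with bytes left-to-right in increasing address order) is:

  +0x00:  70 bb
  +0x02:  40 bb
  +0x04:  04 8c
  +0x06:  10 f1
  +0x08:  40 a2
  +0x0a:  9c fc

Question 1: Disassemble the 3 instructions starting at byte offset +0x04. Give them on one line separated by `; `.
off 0x04: read 04 8c as little → 0x8c04
  op=0x8c04>>10=0x23 ⇒ jz (J)
  [9:0] imm=4 = $4
off 0x06: read 10 f1 as little → 0xf110
  op=0xf110>>10=0x3c ⇒ sub (RR)
  [9:7] rd=2 = R2
  [6:4] rs=1 = R1
off 0x08: read 40 a2 as little → 0xa240
  op=0xa240>>10=0x28 ⇒ cmp (RR)
  [9:7] rd=4 = R4
  [6:4] rs=4 = R4

jz $4; sub R2, R1; cmp R4, R4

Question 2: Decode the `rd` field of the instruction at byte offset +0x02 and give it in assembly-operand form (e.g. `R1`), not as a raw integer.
R6

+0x02: 40 bb ⇒ word 0xbb40 (little)
  opcode bits[15:10]=0x2e: xor/RR
  rd: (w>>7)&0x7=0x6 → R6
  rs: (w>>4)&0x7=0x4 → R4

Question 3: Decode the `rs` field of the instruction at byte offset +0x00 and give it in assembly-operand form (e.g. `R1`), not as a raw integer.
[00] 70 bb → 0xbb70
  top 6b → 0x2e → xor [RR]
  rd@[9:7]=0x6 ⇒ R6
  rs@[6:4]=0x7 ⇒ R7

R7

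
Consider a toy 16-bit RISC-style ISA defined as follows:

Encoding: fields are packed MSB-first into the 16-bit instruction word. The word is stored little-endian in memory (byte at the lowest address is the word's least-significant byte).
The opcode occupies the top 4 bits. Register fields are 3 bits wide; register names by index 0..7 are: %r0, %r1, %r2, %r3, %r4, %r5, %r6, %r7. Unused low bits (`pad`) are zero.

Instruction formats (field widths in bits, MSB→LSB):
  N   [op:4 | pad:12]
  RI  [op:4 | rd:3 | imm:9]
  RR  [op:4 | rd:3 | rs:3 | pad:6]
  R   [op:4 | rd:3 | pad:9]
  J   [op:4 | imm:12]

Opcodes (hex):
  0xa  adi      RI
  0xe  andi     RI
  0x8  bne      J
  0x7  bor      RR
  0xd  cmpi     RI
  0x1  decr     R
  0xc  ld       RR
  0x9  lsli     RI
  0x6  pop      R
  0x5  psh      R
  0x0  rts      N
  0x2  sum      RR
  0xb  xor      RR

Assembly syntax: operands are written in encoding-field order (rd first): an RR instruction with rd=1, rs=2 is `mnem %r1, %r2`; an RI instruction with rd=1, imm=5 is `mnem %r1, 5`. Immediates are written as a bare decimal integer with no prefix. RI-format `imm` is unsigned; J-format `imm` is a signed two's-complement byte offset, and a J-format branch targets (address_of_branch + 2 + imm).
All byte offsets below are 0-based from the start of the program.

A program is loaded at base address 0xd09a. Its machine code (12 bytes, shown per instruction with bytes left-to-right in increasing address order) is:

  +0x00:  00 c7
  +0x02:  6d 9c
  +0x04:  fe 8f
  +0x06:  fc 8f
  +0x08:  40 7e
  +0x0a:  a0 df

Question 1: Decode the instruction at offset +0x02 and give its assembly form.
lsli %r6, 109

off 0x02: read 6d 9c as little → 0x9c6d
  opcode bits[15:12]=0x9: lsli/RI
  [11:9] rd=6 = %r6
  [8:0] imm=109 = 109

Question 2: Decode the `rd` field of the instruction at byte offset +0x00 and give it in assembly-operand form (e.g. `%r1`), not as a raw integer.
off 0x00: read 00 c7 as little → 0xc700
  op=0xc700>>12=0xc ⇒ ld (RR)
  rd: (w>>9)&0x7=0x3 → %r3
  rs: (w>>6)&0x7=0x4 → %r4

%r3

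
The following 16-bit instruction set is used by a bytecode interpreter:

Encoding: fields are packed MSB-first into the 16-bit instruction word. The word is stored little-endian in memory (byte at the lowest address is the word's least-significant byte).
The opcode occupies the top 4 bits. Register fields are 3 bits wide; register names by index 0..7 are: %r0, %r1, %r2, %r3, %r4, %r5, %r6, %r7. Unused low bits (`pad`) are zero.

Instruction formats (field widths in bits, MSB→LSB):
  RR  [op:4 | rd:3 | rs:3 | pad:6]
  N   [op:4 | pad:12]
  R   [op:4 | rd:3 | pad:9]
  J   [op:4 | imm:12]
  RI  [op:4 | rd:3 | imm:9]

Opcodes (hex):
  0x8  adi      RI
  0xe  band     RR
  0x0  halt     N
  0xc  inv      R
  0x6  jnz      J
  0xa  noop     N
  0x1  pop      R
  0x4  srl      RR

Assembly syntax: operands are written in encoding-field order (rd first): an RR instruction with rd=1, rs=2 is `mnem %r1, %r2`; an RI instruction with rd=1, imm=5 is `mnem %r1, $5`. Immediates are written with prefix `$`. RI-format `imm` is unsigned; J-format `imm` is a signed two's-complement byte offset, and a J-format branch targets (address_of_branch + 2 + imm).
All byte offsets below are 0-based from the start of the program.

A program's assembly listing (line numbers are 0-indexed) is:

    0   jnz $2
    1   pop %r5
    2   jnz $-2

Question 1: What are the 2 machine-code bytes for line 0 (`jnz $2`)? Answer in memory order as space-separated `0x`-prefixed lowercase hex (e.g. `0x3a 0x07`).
0. jnz fields op=0x6:4|imm=2:12 → word 6002h → 02 60

0x02 0x60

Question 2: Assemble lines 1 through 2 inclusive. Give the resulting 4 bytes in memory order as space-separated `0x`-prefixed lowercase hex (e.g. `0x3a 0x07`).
line 1 (pop): pack op=0x1:4|rd=5:3|pad=0:9 = 0x1a00; little→ 00 1a
line 2 (jnz): pack op=0x6:4|imm=-2:12 = 0x6ffe; little→ fe 6f

0x00 0x1a 0xfe 0x6f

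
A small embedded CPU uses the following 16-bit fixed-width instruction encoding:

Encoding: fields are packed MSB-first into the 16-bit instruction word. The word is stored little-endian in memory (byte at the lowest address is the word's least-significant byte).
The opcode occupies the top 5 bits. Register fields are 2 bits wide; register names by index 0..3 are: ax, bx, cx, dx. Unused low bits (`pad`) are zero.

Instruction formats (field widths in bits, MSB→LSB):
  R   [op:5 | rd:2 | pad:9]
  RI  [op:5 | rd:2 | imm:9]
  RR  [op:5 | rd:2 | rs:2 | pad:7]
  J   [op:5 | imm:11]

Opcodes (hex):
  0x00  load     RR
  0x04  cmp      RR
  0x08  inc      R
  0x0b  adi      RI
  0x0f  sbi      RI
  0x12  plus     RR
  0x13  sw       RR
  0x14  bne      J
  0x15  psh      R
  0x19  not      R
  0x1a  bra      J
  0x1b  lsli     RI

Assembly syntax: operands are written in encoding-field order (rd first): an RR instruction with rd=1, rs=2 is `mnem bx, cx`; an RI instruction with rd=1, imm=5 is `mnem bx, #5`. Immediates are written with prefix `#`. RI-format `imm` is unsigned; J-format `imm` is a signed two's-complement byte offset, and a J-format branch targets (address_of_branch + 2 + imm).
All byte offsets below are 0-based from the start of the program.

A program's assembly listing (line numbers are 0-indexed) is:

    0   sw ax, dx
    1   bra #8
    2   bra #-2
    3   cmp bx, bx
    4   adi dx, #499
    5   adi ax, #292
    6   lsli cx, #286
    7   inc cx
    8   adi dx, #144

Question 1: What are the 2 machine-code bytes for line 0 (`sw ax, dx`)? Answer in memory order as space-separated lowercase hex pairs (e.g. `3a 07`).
0. sw fields op=0x13:5|rd=0:2|rs=3:2|pad=0:7 → word 9980h → 80 99

80 99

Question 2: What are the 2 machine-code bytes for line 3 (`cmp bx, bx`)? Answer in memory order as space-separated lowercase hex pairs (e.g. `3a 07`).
3. cmp fields op=0x4:5|rd=1:2|rs=1:2|pad=0:7 → word 2280h → 80 22

80 22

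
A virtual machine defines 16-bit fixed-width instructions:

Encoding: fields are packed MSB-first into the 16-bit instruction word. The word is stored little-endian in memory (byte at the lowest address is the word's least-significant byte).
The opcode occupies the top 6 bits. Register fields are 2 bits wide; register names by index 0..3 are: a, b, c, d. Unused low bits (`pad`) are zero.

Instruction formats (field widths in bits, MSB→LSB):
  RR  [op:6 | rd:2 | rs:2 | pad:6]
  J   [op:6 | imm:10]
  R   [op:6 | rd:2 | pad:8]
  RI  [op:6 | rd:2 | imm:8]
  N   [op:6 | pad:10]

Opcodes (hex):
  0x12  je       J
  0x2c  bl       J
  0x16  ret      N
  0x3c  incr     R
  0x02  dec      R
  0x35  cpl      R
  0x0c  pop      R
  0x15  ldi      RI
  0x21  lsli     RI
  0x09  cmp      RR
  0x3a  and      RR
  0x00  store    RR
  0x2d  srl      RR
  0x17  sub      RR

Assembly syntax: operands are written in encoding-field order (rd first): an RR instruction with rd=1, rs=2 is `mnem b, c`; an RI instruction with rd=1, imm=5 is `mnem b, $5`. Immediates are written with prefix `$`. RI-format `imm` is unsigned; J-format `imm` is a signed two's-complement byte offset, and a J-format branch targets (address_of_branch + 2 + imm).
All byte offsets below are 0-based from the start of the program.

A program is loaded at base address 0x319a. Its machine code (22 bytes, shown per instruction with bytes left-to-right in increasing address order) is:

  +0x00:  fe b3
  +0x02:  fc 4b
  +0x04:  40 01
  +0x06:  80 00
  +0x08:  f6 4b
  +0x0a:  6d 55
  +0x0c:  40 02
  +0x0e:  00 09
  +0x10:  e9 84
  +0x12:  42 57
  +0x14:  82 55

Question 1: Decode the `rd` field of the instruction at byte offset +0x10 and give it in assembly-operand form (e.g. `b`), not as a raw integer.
+0x10: e9 84 ⇒ word 0x84e9 (little)
  top 6b → 0x21 → lsli [RI]
  rd@[9:8]=0x0 ⇒ a
  imm@[7:0]=0xe9 ⇒ $233

a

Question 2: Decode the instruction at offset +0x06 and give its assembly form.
store a, c

+0x06: 80 00 ⇒ word 0x0080 (little)
  op=0x0080>>10=0x0 ⇒ store (RR)
  rd: (w>>8)&0x3=0x0 → a
  rs: (w>>6)&0x3=0x2 → c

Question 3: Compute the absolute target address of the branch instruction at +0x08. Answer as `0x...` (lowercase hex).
off 0x08: read f6 4b as little → 0x4bf6
  opcode bits[15:10]=0x12: je/J
  [9:0] imm=1014 (s10→-10) = $-10
  target = base 0x319a + off 0x08 + 2 + imm -10 = 0x319a

0x319a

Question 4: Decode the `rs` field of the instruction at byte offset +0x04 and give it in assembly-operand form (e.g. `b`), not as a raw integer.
off 0x04: read 40 01 as little → 0x0140
  op=0x0140>>10=0x0 ⇒ store (RR)
  rd: (w>>8)&0x3=0x1 → b
  rs: (w>>6)&0x3=0x1 → b

b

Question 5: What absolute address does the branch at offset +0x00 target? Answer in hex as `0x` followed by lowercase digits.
[00] fe b3 → 0xb3fe
  top 6b → 0x2c → bl [J]
  imm@[9:0]=0x3fe (s10→-2) ⇒ $-2
  target = base 0x319a + off 0x00 + 2 + imm -2 = 0x319a

0x319a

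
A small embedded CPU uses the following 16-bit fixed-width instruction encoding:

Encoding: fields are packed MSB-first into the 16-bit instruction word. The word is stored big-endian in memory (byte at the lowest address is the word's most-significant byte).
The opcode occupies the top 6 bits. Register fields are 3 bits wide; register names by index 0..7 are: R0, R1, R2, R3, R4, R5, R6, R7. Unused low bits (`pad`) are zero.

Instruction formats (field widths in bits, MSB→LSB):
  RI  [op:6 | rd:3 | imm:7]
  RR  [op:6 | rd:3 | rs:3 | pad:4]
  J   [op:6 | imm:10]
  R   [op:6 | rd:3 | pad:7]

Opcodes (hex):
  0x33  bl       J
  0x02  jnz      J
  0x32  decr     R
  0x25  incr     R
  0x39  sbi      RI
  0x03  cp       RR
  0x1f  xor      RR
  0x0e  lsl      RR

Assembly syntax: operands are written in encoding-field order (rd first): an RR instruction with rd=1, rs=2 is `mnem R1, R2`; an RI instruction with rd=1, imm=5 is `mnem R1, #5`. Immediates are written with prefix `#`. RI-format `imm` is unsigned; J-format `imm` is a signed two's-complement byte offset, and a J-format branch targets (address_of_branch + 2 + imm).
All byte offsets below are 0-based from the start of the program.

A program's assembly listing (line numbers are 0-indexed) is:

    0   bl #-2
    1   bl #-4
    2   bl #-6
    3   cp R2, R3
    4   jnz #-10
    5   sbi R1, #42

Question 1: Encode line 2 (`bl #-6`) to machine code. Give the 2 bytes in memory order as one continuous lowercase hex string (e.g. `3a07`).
cffa

line 2 (bl): pack op=0x33:6|imm=-6:10 = 0xcffa; big→ cf fa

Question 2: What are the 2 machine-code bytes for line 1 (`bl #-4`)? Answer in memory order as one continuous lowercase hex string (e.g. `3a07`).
line 1 (bl): pack op=0x33:6|imm=-4:10 = 0xcffc; big→ cf fc

cffc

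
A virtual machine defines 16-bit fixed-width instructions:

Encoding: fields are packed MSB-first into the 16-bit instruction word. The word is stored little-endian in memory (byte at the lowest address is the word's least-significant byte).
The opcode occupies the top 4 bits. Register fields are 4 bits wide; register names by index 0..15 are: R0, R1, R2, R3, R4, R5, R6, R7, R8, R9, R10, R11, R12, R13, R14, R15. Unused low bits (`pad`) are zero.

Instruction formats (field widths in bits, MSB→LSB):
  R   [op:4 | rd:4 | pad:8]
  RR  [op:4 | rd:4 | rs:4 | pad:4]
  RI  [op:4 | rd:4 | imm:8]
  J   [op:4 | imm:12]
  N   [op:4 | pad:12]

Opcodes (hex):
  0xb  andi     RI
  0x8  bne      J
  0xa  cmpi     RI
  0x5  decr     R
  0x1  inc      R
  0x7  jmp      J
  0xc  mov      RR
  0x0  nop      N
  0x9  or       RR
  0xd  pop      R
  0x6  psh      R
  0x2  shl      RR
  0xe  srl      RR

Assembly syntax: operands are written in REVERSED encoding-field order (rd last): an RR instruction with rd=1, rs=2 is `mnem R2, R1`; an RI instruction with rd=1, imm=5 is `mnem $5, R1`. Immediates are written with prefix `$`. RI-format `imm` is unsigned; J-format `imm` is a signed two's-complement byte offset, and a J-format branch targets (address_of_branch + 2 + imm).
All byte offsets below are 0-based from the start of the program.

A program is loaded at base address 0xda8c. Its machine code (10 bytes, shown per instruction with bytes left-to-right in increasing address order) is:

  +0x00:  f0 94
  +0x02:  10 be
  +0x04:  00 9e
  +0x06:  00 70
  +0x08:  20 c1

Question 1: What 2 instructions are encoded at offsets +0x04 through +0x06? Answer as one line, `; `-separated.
[04] 00 9e → 0x9e00
  opcode bits[15:12]=0x9: or/RR
  [11:8] rd=14 = R14
  [7:4] rs=0 = R0
[06] 00 70 → 0x7000
  opcode bits[15:12]=0x7: jmp/J
  [11:0] imm=0 = $0

or R0, R14; jmp $0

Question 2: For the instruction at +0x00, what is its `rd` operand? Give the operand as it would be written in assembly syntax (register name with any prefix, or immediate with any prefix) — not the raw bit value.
@+00  little-endian(f0 94) = 0x94f0
  top 4b → 0x9 → or [RR]
  [11:8] rd=4 = R4
  [7:4] rs=15 = R15

R4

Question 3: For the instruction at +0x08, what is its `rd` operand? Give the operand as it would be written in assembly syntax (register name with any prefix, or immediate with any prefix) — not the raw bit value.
R1

@+08  little-endian(20 c1) = 0xc120
  op=0xc120>>12=0xc ⇒ mov (RR)
  rd: (w>>8)&0xf=0x1 → R1
  rs: (w>>4)&0xf=0x2 → R2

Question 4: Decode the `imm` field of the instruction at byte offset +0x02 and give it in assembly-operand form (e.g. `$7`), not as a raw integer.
off 0x02: read 10 be as little → 0xbe10
  top 4b → 0xb → andi [RI]
  rd@[11:8]=0xe ⇒ R14
  imm@[7:0]=0x10 ⇒ $16

$16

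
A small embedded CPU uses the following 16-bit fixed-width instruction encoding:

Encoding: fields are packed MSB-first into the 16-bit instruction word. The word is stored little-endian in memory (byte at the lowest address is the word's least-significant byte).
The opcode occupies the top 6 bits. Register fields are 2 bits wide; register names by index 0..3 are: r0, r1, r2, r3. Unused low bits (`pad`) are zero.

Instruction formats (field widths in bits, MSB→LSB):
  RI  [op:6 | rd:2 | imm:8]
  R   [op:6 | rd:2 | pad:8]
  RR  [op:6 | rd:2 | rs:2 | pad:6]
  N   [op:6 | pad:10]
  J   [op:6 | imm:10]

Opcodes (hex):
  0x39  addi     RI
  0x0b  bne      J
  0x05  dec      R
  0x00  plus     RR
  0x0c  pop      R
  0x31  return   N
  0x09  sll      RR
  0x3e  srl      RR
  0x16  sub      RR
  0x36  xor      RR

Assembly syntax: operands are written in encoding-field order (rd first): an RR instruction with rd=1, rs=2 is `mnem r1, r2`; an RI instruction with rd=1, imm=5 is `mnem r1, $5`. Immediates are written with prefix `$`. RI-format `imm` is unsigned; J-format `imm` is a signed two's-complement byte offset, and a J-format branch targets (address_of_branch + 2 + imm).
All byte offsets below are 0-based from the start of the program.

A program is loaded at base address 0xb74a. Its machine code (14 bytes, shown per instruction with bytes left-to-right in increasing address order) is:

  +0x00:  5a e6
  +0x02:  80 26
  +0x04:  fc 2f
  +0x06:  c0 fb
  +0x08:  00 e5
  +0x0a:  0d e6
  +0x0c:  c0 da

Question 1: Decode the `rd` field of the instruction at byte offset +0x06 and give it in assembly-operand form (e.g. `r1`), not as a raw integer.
@+06  little-endian(c0 fb) = 0xfbc0
  opcode bits[15:10]=0x3e: srl/RR
  rd@[9:8]=0x3 ⇒ r3
  rs@[7:6]=0x3 ⇒ r3

r3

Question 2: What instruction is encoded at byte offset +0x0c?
off 0x0c: read c0 da as little → 0xdac0
  op=0xdac0>>10=0x36 ⇒ xor (RR)
  [9:8] rd=2 = r2
  [7:6] rs=3 = r3

xor r2, r3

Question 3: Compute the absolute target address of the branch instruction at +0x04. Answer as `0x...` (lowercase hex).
0xb74c

[04] fc 2f → 0x2ffc
  opcode bits[15:10]=0xb: bne/J
  [9:0] imm=1020 (s10→-4) = $-4
  target = base 0xb74a + off 0x04 + 2 + imm -4 = 0xb74c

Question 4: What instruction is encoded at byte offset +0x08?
off 0x08: read 00 e5 as little → 0xe500
  top 6b → 0x39 → addi [RI]
  [9:8] rd=1 = r1
  [7:0] imm=0 = $0

addi r1, $0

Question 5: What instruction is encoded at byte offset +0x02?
sll r2, r2

off 0x02: read 80 26 as little → 0x2680
  top 6b → 0x9 → sll [RR]
  rd@[9:8]=0x2 ⇒ r2
  rs@[7:6]=0x2 ⇒ r2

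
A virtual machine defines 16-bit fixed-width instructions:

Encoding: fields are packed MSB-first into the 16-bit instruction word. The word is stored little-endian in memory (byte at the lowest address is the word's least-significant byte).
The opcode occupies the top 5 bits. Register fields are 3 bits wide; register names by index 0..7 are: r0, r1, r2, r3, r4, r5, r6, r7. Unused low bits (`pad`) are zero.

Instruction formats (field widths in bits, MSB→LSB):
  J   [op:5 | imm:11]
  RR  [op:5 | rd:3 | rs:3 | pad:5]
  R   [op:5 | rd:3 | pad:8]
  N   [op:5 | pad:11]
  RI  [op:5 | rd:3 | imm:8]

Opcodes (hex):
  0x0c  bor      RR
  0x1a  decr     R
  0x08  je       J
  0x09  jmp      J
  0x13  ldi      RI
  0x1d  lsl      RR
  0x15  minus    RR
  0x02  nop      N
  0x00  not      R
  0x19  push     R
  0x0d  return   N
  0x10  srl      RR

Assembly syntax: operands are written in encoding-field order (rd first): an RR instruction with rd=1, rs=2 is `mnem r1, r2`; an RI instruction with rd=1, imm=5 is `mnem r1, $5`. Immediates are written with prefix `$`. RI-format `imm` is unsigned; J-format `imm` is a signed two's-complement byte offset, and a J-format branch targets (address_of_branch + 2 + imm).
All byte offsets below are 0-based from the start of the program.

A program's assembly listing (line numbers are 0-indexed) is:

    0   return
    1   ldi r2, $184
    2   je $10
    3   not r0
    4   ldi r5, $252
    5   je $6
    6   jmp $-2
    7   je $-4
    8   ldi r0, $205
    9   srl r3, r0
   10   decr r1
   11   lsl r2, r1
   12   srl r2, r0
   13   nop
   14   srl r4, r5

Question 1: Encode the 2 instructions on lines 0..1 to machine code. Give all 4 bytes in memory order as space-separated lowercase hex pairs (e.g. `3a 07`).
00 68 b8 9a

line 0 (return): pack op=0xd:5|pad=0:11 = 0x6800; little→ 00 68
line 1 (ldi): pack op=0x13:5|rd=2:3|imm=184:8 = 0x9ab8; little→ b8 9a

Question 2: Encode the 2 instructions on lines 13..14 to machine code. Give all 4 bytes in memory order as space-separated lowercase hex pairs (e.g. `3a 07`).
line 13 (nop): pack op=0x2:5|pad=0:11 = 0x1000; little→ 00 10
line 14 (srl): pack op=0x10:5|rd=4:3|rs=5:3|pad=0:5 = 0x84a0; little→ a0 84

00 10 a0 84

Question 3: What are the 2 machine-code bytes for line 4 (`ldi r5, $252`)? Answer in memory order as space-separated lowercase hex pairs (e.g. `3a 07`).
4. ldi fields op=0x13:5|rd=5:3|imm=252:8 → word 9dfch → fc 9d

fc 9d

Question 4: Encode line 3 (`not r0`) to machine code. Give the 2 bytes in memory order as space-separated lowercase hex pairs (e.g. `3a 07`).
00 00

3. not fields op=0x0:5|rd=0:3|pad=0:8 → word 0000h → 00 00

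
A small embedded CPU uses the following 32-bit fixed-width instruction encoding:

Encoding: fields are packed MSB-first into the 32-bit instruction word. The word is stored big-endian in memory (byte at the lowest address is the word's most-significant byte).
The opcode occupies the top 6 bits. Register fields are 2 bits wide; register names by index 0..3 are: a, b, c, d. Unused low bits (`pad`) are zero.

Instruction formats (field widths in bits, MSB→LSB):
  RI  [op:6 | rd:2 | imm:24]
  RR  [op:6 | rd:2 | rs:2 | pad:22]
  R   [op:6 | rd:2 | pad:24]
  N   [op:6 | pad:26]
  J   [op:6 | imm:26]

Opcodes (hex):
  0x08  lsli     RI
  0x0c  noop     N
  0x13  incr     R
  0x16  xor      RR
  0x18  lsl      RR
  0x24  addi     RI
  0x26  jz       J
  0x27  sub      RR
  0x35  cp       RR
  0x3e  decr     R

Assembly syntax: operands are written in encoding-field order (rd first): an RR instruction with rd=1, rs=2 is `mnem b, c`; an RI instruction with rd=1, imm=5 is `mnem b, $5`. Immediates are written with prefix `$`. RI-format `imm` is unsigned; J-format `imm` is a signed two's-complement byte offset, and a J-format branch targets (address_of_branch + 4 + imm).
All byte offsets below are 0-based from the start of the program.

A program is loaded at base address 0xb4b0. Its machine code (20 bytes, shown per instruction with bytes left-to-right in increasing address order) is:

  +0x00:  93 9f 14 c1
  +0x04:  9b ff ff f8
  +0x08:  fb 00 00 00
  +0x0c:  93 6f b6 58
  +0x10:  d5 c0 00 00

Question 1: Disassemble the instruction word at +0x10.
cp b, d

@+10  big-endian(d5 c0 00 00) = 0xd5c00000
  top 6b → 0x35 → cp [RR]
  rd: (w>>24)&0x3=0x1 → b
  rs: (w>>22)&0x3=0x3 → d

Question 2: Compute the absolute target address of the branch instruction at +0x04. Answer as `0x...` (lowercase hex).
0xb4b0

+0x04: 9b ff ff f8 ⇒ word 0x9bfffff8 (big)
  opcode bits[31:26]=0x26: jz/J
  [25:0] imm=67108856 (s26→-8) = $-8
  target = base 0xb4b0 + off 0x04 + 4 + imm -8 = 0xb4b0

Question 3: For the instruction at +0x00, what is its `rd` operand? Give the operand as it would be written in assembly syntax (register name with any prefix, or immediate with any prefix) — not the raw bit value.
+0x00: 93 9f 14 c1 ⇒ word 0x939f14c1 (big)
  top 6b → 0x24 → addi [RI]
  rd@[25:24]=0x3 ⇒ d
  imm@[23:0]=0x9f14c1 ⇒ $10425537

d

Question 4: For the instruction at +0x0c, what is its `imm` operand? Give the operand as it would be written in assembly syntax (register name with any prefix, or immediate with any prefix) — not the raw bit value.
$7321176

[0c] 93 6f b6 58 → 0x936fb658
  top 6b → 0x24 → addi [RI]
  rd: (w>>24)&0x3=0x3 → d
  imm: (w>>0)&0xffffff=0x6fb658 → $7321176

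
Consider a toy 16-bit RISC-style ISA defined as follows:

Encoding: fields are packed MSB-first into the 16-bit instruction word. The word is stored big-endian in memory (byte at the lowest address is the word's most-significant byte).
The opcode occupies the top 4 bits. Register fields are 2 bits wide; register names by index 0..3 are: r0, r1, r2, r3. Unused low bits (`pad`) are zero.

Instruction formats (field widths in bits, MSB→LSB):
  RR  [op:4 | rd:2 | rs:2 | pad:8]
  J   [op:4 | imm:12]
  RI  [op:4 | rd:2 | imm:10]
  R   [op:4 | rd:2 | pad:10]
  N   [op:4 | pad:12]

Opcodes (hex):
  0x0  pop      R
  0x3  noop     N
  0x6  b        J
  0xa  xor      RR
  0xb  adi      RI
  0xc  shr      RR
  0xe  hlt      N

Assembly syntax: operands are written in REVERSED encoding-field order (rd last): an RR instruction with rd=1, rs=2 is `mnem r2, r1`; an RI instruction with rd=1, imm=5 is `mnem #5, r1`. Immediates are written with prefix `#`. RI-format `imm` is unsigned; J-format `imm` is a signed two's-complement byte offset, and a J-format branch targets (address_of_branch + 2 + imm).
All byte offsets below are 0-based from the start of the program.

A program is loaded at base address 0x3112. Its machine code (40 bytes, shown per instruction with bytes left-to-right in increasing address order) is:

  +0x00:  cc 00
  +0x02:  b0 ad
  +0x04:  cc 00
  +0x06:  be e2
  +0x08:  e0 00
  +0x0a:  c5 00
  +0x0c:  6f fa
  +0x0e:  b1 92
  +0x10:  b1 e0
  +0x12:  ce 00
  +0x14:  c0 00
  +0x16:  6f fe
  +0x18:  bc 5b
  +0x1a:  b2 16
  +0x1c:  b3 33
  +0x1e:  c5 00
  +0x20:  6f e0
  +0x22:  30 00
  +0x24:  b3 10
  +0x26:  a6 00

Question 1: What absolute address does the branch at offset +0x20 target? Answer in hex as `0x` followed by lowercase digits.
off 0x20: read 6f e0 as big → 0x6fe0
  top 4b → 0x6 → b [J]
  imm@[11:0]=0xfe0 (s12→-32) ⇒ #-32
  target = base 0x3112 + off 0x20 + 2 + imm -32 = 0x3114

0x3114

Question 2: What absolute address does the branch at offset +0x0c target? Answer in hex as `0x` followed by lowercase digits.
0x311a

@+0c  big-endian(6f fa) = 0x6ffa
  top 4b → 0x6 → b [J]
  [11:0] imm=4090 (s12→-6) = #-6
  target = base 0x3112 + off 0x0c + 2 + imm -6 = 0x311a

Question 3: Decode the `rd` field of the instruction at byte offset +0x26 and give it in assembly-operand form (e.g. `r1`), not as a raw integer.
+0x26: a6 00 ⇒ word 0xa600 (big)
  top 4b → 0xa → xor [RR]
  rd: (w>>10)&0x3=0x1 → r1
  rs: (w>>8)&0x3=0x2 → r2

r1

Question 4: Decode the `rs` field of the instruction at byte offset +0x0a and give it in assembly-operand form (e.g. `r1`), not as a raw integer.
+0x0a: c5 00 ⇒ word 0xc500 (big)
  opcode bits[15:12]=0xc: shr/RR
  rd@[11:10]=0x1 ⇒ r1
  rs@[9:8]=0x1 ⇒ r1

r1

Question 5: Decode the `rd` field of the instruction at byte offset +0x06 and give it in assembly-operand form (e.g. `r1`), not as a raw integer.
[06] be e2 → 0xbee2
  op=0xbee2>>12=0xb ⇒ adi (RI)
  rd@[11:10]=0x3 ⇒ r3
  imm@[9:0]=0x2e2 ⇒ #738

r3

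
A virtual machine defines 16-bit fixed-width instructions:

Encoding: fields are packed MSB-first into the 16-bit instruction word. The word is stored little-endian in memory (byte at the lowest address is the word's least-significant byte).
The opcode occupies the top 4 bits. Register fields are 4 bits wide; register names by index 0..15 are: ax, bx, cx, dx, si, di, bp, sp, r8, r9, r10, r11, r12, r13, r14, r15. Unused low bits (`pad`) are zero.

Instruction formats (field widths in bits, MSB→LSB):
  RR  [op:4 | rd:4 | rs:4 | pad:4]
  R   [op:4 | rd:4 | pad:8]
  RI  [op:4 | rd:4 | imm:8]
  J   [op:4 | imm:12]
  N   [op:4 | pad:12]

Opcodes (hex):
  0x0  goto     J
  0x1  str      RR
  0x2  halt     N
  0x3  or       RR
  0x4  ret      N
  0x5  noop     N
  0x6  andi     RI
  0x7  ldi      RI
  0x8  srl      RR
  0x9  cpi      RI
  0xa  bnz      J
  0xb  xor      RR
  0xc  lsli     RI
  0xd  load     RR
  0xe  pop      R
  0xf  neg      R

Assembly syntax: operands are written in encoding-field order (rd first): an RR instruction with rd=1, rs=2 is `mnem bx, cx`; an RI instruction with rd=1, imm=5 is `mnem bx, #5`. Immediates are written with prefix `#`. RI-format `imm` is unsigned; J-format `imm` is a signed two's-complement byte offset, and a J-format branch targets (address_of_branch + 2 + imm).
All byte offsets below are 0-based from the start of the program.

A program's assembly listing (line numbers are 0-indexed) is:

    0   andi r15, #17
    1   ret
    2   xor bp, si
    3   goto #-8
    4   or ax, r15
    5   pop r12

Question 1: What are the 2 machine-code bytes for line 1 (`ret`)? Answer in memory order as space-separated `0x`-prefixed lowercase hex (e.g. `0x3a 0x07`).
0x00 0x40

L1: ret op=0x4:4|pad=0:12 ⇒ 0x4000 ⇒ little 00 40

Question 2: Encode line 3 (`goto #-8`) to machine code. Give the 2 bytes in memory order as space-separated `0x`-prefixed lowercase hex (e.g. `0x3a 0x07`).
0xf8 0x0f

3. goto fields op=0x0:4|imm=-8:12 → word 0ff8h → f8 0f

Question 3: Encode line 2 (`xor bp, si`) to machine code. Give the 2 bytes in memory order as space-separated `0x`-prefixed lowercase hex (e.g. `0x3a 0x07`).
0x40 0xb6

L2: xor op=0xb:4|rd=6:4|rs=4:4|pad=0:4 ⇒ 0xb640 ⇒ little 40 b6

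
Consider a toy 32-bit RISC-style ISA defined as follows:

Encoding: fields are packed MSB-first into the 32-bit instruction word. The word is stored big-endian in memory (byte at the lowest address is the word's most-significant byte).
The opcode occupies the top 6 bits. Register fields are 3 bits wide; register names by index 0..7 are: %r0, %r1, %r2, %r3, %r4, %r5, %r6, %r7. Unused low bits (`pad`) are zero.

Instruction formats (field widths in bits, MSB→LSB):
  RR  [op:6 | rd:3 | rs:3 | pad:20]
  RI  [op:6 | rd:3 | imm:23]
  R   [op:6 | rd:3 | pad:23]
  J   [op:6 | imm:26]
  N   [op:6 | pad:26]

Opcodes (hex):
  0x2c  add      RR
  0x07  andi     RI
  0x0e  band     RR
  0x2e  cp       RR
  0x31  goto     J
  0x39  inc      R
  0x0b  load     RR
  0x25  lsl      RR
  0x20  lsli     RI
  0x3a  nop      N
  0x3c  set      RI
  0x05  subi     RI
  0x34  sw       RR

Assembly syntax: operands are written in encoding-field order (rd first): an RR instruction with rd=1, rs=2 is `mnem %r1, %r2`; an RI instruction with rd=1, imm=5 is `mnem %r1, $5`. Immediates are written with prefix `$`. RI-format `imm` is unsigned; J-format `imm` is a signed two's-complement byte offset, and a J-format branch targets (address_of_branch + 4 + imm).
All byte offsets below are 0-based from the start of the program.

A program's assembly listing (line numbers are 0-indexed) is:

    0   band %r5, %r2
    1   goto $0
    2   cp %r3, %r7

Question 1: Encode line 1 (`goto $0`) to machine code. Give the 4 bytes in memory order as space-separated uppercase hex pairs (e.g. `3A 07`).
C4 00 00 00

1. goto fields op=0x31:6|imm=0:26 → word c4000000h → c4 00 00 00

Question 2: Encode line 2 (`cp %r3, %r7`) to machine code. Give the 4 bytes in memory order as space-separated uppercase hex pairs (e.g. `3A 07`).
B9 F0 00 00

L2: cp op=0x2e:6|rd=3:3|rs=7:3|pad=0:20 ⇒ 0xb9f00000 ⇒ big b9 f0 00 00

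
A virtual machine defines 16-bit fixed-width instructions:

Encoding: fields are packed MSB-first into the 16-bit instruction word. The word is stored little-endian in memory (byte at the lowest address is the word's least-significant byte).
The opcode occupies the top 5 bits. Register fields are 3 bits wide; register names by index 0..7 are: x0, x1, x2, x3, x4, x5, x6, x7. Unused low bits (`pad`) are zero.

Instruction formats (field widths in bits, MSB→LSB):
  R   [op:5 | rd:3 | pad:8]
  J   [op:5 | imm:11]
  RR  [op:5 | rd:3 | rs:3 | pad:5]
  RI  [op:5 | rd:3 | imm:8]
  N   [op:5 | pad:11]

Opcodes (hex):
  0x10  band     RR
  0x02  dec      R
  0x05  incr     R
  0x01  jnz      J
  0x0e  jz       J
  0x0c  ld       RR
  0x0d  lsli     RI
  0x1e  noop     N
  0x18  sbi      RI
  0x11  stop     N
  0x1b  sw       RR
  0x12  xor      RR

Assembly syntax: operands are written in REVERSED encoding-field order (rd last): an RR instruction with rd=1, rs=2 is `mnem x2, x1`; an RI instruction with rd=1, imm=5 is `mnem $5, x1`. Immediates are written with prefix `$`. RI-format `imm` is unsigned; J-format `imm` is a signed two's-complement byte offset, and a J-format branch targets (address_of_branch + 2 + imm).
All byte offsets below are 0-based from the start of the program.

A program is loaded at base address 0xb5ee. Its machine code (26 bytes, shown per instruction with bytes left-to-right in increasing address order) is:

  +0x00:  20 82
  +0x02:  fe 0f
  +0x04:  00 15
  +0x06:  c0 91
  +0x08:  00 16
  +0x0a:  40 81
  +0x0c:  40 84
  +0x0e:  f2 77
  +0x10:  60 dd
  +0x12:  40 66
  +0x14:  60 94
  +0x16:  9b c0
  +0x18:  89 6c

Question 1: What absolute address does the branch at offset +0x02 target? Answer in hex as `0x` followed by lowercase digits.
0xb5f0

@+02  little-endian(fe 0f) = 0x0ffe
  top 5b → 0x1 → jnz [J]
  imm: (w>>0)&0x7ff=0x7fe (s11→-2) → $-2
  target = base 0xb5ee + off 0x02 + 2 + imm -2 = 0xb5f0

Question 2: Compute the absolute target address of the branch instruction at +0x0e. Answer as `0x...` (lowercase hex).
0xb5f0

+0x0e: f2 77 ⇒ word 0x77f2 (little)
  opcode bits[15:11]=0xe: jz/J
  [10:0] imm=2034 (s11→-14) = $-14
  target = base 0xb5ee + off 0x0e + 2 + imm -14 = 0xb5f0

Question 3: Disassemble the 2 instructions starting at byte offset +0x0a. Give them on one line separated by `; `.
band x2, x1; band x2, x4

+0x0a: 40 81 ⇒ word 0x8140 (little)
  top 5b → 0x10 → band [RR]
  rd@[10:8]=0x1 ⇒ x1
  rs@[7:5]=0x2 ⇒ x2
+0x0c: 40 84 ⇒ word 0x8440 (little)
  top 5b → 0x10 → band [RR]
  rd@[10:8]=0x4 ⇒ x4
  rs@[7:5]=0x2 ⇒ x2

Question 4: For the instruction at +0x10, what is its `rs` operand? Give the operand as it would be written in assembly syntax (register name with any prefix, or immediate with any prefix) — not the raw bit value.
@+10  little-endian(60 dd) = 0xdd60
  opcode bits[15:11]=0x1b: sw/RR
  [10:8] rd=5 = x5
  [7:5] rs=3 = x3

x3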